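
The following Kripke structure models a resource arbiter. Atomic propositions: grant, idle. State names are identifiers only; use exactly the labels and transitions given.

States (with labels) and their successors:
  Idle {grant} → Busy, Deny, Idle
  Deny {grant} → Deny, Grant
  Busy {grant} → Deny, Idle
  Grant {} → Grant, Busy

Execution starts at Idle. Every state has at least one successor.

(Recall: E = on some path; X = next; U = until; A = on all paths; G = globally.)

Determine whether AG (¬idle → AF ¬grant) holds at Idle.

No

States satisfying ¬idle → AF ¬grant: {Grant}.
States satisfying AG (¬idle → AF ¬grant): ∅.
Busy is reachable from Idle and violates ¬idle → AF ¬grant, so AG fails at Idle.
Idle ∉ Sat(AG (¬idle → AF ¬grant)).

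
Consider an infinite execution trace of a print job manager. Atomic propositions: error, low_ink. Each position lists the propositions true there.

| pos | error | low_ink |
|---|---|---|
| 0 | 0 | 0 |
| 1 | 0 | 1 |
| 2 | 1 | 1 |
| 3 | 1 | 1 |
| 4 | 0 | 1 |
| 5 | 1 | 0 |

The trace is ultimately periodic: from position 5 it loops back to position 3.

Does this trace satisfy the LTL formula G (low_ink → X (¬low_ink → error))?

Yes

low_ink → X (¬low_ink → error) holds at every position 0..5, and those are all positions ever visited, so G (low_ink → X (¬low_ink → error)) holds.
Positions where low_ink holds: 1, 2, 3, 4.
Check X (¬low_ink → error) at each: 1→ok, 2→ok, 3→ok, 4→ok.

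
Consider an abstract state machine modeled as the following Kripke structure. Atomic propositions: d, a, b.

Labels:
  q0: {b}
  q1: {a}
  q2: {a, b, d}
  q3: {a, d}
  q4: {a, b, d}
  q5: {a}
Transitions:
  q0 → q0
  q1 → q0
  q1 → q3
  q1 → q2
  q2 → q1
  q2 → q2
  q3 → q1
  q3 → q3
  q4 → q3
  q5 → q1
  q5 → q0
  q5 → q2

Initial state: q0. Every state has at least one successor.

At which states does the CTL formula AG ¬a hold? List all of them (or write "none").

{q0}

States satisfying ¬a: {q0}.
States satisfying AG ¬a: {q0}.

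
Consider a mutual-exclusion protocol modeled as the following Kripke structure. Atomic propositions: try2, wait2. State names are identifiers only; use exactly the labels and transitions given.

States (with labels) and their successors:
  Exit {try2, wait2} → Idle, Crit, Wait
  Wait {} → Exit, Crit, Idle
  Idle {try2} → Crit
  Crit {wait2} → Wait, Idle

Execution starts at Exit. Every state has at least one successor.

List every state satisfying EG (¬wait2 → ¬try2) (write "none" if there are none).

States satisfying ¬wait2 → ¬try2: {Exit, Wait, Crit}.
States satisfying EG (¬wait2 → ¬try2): {Exit, Wait, Crit}.

{Exit, Wait, Crit}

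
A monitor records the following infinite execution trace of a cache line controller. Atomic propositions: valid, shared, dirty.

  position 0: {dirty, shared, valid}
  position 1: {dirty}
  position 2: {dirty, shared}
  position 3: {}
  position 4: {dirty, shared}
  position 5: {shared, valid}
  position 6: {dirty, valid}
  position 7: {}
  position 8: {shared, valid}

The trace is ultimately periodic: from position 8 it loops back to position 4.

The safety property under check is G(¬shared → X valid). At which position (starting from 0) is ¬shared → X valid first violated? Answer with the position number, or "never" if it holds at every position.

Check ¬shared → X valid at each position in order: 0 ✓.
At position 1 the labels are {dirty} and the next position 2 has {dirty, shared}, so ¬shared → X valid is false there. This is the first violation.

1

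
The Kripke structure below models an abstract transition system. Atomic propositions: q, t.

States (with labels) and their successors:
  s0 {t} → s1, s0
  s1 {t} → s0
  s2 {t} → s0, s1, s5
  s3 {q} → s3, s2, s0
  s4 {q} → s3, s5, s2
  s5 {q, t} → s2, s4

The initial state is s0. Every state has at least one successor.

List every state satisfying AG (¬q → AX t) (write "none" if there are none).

States satisfying ¬q → AX t: {s0, s1, s2, s3, s4, s5}.
States satisfying AG (¬q → AX t): {s0, s1, s2, s3, s4, s5}.

{s0, s1, s2, s3, s4, s5}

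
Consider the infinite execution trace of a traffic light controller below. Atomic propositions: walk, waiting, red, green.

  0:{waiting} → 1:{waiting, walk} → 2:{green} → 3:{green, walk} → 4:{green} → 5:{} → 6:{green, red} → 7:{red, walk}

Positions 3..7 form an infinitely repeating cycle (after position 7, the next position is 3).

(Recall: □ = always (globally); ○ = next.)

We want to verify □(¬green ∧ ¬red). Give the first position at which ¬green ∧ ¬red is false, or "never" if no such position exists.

2

Check ¬green ∧ ¬red at each position in order: 0 ✓, 1 ✓.
At position 2 the labels are {green}, so ¬green ∧ ¬red is false there. This is the first violation.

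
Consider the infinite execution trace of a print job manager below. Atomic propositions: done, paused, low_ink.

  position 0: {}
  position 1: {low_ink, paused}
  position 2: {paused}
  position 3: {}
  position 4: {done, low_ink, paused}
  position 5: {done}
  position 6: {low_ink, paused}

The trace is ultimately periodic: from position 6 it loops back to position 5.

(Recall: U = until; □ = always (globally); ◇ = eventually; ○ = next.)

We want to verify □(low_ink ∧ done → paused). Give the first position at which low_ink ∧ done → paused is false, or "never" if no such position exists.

never

low_ink ∧ done → paused holds at every position 0..6, and those are all the positions the trace ever visits, so the invariant □(low_ink ∧ done → paused) is never violated.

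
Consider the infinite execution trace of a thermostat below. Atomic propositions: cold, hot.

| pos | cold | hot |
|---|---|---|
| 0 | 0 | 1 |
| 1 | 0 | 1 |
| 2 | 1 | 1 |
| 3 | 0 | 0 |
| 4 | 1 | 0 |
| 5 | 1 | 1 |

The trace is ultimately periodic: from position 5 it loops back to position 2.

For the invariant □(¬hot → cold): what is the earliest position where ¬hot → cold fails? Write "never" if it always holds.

3

Check ¬hot → cold at each position in order: 0 ✓, 1 ✓, 2 ✓.
At position 3 the labels are {}, so ¬hot → cold is false there. This is the first violation.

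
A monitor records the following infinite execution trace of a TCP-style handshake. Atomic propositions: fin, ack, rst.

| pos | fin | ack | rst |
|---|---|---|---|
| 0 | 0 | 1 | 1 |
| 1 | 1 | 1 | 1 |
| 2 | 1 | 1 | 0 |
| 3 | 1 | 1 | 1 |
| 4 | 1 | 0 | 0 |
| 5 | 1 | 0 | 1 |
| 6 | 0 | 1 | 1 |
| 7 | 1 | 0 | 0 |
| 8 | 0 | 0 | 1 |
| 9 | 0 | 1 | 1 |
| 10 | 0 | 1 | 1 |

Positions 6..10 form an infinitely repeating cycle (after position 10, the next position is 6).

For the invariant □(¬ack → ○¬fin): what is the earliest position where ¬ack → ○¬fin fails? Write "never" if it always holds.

Check ¬ack → ○¬fin at each position in order: 0 ✓, 1 ✓, 2 ✓, 3 ✓.
At position 4 the labels are {fin} and the next position 5 has {fin, rst}, so ¬ack → ○¬fin is false there. This is the first violation.

4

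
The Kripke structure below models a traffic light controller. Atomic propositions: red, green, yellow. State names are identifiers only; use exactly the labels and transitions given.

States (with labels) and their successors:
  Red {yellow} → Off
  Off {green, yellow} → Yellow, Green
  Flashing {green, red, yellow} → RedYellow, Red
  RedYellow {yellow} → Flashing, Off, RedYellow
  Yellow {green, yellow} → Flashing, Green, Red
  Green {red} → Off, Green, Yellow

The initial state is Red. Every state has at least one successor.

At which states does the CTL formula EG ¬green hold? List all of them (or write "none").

{RedYellow, Green}

States satisfying ¬green: {Red, RedYellow, Green}.
States satisfying EG ¬green: {RedYellow, Green}.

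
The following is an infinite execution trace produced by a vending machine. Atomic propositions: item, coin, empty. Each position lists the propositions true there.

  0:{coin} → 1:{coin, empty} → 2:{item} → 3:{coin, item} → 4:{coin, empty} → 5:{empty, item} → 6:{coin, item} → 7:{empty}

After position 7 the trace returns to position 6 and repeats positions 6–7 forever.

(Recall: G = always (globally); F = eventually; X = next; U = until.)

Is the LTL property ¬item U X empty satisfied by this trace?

Walking from position 0: X empty first holds at position 0, and ¬item holds at every earlier position along the way, so ¬item U X empty holds.

Yes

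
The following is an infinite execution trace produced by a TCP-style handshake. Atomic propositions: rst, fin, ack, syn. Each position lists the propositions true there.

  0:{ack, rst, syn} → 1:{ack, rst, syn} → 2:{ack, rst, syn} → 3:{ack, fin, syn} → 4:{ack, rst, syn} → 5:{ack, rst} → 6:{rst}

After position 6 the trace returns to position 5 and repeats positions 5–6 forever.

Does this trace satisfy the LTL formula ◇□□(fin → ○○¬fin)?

Satisfied

□□(fin → ○○¬fin) holds at position 0, which is reachable from 0, so ◇□□(fin → ○○¬fin) holds.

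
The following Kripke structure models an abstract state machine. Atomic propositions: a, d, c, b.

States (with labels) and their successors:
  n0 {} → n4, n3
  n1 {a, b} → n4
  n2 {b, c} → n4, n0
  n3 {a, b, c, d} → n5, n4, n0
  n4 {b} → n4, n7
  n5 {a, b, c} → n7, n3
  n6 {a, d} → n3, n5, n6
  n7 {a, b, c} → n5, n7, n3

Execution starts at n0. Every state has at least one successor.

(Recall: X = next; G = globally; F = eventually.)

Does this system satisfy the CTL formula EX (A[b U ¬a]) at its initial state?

Yes

States satisfying A[b U ¬a]: {n0, n1, n2, n4}.
States satisfying EX (A[b U ¬a]): {n0, n1, n2, n3, n4}.
n0 ∈ Sat(EX (A[b U ¬a])).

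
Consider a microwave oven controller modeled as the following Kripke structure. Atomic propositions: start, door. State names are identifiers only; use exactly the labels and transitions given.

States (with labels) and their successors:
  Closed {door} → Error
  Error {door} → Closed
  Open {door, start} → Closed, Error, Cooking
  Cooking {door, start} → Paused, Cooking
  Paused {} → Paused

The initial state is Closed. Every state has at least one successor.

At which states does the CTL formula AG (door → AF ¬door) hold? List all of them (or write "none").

States satisfying door → AF ¬door: {Paused}.
States satisfying AG (door → AF ¬door): {Paused}.

{Paused}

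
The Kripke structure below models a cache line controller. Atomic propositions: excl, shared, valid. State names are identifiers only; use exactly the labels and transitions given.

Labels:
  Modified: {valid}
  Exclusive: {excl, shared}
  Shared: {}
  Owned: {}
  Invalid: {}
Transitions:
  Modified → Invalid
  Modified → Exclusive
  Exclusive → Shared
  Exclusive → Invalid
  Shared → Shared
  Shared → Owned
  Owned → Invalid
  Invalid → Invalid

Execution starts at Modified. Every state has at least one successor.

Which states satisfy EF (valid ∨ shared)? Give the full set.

States satisfying valid ∨ shared: {Modified, Exclusive}.
States satisfying EF (valid ∨ shared): {Modified, Exclusive}.

{Modified, Exclusive}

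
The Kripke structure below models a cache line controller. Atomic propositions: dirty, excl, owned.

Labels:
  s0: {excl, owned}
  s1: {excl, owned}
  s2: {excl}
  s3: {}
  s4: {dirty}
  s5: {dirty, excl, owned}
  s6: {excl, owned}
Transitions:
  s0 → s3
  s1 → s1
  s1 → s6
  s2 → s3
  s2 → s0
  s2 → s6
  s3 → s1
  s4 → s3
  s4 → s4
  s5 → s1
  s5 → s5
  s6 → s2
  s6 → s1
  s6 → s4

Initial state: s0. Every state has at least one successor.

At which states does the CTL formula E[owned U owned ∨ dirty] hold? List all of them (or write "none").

States satisfying owned: {s0, s1, s5, s6}.
States satisfying owned ∨ dirty: {s0, s1, s4, s5, s6}.
States satisfying E[owned U owned ∨ dirty]: {s0, s1, s4, s5, s6}.

{s0, s1, s4, s5, s6}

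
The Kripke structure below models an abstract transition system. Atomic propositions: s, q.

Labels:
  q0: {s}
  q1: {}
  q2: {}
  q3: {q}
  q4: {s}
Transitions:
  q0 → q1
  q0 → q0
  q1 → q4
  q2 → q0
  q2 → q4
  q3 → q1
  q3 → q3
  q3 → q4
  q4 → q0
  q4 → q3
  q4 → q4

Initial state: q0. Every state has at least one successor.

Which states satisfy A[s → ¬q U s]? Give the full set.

States satisfying s → ¬q: {q0, q1, q2, q3, q4}.
States satisfying s: {q0, q4}.
States satisfying A[s → ¬q U s]: {q0, q1, q2, q4}.

{q0, q1, q2, q4}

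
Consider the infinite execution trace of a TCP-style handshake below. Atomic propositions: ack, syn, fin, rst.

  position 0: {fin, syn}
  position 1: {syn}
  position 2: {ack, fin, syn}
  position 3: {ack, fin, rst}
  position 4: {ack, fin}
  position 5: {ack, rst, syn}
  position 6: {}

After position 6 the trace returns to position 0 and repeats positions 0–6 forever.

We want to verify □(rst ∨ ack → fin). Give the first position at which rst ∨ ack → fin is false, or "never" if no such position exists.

5

Check rst ∨ ack → fin at each position in order: 0 ✓, 1 ✓, 2 ✓, 3 ✓, 4 ✓.
At position 5 the labels are {ack, rst, syn}, so rst ∨ ack → fin is false there. This is the first violation.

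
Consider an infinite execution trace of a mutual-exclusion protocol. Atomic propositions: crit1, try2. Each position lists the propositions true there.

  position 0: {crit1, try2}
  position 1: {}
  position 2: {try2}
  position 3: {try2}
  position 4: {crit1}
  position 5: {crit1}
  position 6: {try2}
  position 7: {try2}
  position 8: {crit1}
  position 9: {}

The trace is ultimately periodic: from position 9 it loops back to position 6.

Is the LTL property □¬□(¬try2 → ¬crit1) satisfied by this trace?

Yes

¬□(¬try2 → ¬crit1) holds at every position 0..9, and those are all positions ever visited, so □¬□(¬try2 → ¬crit1) holds.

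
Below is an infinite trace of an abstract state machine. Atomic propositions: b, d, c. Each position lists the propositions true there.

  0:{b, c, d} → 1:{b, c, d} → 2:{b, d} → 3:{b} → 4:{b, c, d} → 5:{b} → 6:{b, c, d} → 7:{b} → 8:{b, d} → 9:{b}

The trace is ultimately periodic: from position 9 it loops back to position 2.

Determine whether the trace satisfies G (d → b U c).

Satisfied

d → b U c holds at every position 0..9, and those are all positions ever visited, so G (d → b U c) holds.
Positions where d holds: 0, 1, 2, 4, 6, 8.
Check b U c at each: 0→ok, 1→ok, 2→ok, 4→ok, 6→ok, 8→ok.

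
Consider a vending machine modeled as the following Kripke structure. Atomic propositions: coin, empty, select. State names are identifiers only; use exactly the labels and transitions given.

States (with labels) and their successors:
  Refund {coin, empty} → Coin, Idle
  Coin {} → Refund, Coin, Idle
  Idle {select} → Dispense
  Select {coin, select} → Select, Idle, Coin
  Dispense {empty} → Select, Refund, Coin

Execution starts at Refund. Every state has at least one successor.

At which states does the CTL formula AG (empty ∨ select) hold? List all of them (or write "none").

States satisfying empty ∨ select: {Refund, Idle, Select, Dispense}.
States satisfying AG (empty ∨ select): ∅.

none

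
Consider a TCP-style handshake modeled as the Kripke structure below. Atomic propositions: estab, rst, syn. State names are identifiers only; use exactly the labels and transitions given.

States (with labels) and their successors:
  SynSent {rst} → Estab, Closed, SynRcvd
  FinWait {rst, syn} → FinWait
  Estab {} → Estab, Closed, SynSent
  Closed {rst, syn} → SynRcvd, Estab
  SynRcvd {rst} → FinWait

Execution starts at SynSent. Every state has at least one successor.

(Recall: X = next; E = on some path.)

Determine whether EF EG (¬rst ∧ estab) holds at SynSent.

States satisfying EG (¬rst ∧ estab): ∅.
States satisfying EF EG (¬rst ∧ estab): ∅.
No suitable path/successor from SynSent witnesses the formula.
SynSent ∉ Sat(EF EG (¬rst ∧ estab)).

No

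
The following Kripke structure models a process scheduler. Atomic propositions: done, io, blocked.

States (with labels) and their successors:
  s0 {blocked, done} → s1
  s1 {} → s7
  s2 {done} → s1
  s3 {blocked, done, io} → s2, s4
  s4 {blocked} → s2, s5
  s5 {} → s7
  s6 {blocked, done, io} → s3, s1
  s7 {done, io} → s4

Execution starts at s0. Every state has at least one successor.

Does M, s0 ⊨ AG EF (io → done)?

Satisfied

States satisfying EF (io → done): {s0, s1, s2, s3, s4, s5, s6, s7}.
States satisfying AG EF (io → done): {s0, s1, s2, s3, s4, s5, s6, s7}.
Every state reachable from s0 satisfies EF (io → done).
s0 ∈ Sat(AG EF (io → done)).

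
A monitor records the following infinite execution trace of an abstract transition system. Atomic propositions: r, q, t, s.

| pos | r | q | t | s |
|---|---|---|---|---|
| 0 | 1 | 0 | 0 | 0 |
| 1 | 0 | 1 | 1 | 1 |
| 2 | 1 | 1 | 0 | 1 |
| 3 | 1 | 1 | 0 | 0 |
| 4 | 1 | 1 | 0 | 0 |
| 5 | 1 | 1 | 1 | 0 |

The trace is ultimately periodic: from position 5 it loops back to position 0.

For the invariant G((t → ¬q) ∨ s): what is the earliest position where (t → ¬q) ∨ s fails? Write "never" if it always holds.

5

Check (t → ¬q) ∨ s at each position in order: 0 ✓, 1 ✓, 2 ✓, 3 ✓, 4 ✓.
At position 5 the labels are {q, r, t}, so (t → ¬q) ∨ s is false there. This is the first violation.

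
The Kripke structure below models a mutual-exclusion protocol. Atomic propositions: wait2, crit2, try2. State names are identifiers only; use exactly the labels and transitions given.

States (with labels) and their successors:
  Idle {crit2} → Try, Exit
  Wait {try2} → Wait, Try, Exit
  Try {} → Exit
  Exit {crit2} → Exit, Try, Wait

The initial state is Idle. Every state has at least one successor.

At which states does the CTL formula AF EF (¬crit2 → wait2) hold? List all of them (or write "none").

States satisfying EF (¬crit2 → wait2): {Idle, Wait, Try, Exit}.
States satisfying AF EF (¬crit2 → wait2): {Idle, Wait, Try, Exit}.

{Idle, Wait, Try, Exit}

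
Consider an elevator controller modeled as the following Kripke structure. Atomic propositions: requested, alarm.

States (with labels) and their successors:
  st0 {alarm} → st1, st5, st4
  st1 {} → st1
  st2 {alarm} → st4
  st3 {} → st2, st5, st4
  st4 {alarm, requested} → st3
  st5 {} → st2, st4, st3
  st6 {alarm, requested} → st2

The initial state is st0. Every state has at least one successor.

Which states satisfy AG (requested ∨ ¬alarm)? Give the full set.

{st1}

States satisfying requested ∨ ¬alarm: {st1, st3, st4, st5, st6}.
States satisfying AG (requested ∨ ¬alarm): {st1}.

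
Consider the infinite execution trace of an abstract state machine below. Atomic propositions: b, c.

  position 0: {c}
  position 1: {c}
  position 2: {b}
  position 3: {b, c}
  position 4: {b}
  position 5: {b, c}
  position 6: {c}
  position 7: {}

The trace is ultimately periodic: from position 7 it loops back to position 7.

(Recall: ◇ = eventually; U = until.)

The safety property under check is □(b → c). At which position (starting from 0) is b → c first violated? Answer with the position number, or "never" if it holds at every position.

2

Check b → c at each position in order: 0 ✓, 1 ✓.
At position 2 the labels are {b}, so b → c is false there. This is the first violation.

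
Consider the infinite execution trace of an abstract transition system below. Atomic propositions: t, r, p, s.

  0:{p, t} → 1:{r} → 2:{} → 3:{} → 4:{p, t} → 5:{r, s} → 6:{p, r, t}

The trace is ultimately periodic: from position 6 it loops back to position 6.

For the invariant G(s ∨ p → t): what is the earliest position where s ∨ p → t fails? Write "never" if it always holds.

Check s ∨ p → t at each position in order: 0 ✓, 1 ✓, 2 ✓, 3 ✓, 4 ✓.
At position 5 the labels are {r, s}, so s ∨ p → t is false there. This is the first violation.

5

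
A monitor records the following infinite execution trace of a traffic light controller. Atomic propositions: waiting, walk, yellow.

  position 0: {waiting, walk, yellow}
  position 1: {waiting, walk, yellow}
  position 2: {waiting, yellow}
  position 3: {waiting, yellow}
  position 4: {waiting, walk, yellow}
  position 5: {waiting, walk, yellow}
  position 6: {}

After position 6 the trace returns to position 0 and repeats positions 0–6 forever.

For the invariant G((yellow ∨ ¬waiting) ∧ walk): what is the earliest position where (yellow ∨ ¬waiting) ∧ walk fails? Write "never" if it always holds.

2

Check (yellow ∨ ¬waiting) ∧ walk at each position in order: 0 ✓, 1 ✓.
At position 2 the labels are {waiting, yellow}, so (yellow ∨ ¬waiting) ∧ walk is false there. This is the first violation.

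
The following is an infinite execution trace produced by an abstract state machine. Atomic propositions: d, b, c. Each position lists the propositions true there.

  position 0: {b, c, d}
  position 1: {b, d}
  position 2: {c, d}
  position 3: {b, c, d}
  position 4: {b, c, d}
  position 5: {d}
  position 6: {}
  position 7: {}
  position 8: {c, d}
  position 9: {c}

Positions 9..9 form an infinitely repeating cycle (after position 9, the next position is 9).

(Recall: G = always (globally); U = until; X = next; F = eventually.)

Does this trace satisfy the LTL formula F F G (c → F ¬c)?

No

F G (c → F ¬c) is false at every position 0..9, so it never becomes true and F F G (c → F ¬c) fails.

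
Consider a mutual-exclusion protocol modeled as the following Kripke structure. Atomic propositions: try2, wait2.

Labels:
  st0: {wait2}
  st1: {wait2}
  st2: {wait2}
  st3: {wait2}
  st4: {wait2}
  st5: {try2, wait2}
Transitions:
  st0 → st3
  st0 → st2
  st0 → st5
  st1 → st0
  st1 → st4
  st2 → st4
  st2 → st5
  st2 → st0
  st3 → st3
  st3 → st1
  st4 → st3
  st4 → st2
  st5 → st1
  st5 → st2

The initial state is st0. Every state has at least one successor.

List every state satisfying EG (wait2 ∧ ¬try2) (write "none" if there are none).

{st0, st1, st2, st3, st4}

States satisfying wait2 ∧ ¬try2: {st0, st1, st2, st3, st4}.
States satisfying EG (wait2 ∧ ¬try2): {st0, st1, st2, st3, st4}.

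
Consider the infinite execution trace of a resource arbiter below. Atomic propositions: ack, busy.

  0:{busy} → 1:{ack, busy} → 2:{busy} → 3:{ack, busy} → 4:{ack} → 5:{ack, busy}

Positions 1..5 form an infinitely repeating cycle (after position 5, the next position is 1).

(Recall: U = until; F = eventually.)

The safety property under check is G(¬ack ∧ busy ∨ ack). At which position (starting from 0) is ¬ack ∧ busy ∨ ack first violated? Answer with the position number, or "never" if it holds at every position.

¬ack ∧ busy ∨ ack holds at every position 0..5, and those are all the positions the trace ever visits, so the invariant G(¬ack ∧ busy ∨ ack) is never violated.

never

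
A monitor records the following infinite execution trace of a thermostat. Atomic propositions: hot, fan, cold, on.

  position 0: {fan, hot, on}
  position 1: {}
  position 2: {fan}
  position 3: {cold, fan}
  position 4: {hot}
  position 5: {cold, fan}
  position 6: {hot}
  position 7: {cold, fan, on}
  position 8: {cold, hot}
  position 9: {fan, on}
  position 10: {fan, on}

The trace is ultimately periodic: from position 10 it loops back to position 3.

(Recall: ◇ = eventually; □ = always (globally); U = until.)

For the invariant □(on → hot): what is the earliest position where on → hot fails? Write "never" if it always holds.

Check on → hot at each position in order: 0 ✓, 1 ✓, 2 ✓, 3 ✓, 4 ✓, 5 ✓, 6 ✓.
At position 7 the labels are {cold, fan, on}, so on → hot is false there. This is the first violation.

7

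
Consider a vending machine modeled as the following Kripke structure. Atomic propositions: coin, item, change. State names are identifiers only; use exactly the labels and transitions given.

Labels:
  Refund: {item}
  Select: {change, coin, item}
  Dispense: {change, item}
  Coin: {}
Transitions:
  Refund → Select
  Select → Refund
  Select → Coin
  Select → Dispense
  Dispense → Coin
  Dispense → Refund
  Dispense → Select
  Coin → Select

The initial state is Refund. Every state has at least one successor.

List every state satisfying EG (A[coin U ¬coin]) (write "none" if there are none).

States satisfying A[coin U ¬coin]: {Refund, Select, Dispense, Coin}.
States satisfying EG (A[coin U ¬coin]): {Refund, Select, Dispense, Coin}.

{Refund, Select, Dispense, Coin}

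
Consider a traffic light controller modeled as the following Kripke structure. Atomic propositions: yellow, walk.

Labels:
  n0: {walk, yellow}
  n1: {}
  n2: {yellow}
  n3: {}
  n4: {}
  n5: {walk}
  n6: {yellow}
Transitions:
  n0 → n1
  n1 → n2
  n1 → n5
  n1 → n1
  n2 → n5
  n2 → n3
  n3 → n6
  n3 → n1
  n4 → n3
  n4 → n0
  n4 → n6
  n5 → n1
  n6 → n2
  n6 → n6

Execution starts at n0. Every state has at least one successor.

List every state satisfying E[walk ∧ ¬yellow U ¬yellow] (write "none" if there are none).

States satisfying walk ∧ ¬yellow: {n5}.
States satisfying ¬yellow: {n1, n3, n4, n5}.
States satisfying E[walk ∧ ¬yellow U ¬yellow]: {n1, n3, n4, n5}.

{n1, n3, n4, n5}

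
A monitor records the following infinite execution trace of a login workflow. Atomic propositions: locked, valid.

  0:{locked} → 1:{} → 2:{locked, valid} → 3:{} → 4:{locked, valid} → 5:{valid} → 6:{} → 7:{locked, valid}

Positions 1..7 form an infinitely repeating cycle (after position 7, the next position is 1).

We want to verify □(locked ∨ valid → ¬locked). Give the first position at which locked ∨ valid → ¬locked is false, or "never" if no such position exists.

At position 0 the labels are {locked}, so locked ∨ valid → ¬locked is false there. This is the first violation.

0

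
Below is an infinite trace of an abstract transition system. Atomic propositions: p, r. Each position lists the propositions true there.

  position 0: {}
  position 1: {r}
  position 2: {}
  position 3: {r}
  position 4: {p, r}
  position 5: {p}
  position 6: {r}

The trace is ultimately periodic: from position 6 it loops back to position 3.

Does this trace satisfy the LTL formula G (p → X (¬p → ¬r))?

Does not hold

p → X (¬p → ¬r) must hold at every position from 0 onward. It fails at position 5, so G (p → X (¬p → ¬r)) is false.
Positions where p holds: 4, 5.
Check X (¬p → ¬r) at each: 4→ok, 5→fails.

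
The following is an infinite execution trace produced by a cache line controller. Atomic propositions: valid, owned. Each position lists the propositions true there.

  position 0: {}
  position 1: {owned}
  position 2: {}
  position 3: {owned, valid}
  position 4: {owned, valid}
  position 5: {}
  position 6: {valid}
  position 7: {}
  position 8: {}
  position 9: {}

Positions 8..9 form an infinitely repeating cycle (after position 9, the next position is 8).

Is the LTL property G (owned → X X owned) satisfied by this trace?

owned → X X owned must hold at every position from 0 onward. It fails at position 3, so G (owned → X X owned) is false.
Positions where owned holds: 1, 3, 4.
Check X X owned at each: 1→ok, 3→fails, 4→fails.

No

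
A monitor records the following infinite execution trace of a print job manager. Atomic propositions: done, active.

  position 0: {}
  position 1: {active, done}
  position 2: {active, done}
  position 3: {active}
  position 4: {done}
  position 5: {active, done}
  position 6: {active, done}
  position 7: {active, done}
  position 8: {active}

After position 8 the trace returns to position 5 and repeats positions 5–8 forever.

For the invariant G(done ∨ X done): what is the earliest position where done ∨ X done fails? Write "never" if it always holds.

done ∨ X done holds at every position 0..8, and those are all the positions the trace ever visits, so the invariant G(done ∨ X done) is never violated.

never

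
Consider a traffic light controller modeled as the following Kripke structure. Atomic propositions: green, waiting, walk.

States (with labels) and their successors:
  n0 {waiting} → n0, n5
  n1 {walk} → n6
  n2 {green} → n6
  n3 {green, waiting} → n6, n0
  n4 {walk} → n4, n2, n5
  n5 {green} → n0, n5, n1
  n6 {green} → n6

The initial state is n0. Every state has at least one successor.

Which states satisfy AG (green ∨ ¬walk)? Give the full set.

States satisfying green ∨ ¬walk: {n0, n2, n3, n5, n6}.
States satisfying AG (green ∨ ¬walk): {n2, n6}.

{n2, n6}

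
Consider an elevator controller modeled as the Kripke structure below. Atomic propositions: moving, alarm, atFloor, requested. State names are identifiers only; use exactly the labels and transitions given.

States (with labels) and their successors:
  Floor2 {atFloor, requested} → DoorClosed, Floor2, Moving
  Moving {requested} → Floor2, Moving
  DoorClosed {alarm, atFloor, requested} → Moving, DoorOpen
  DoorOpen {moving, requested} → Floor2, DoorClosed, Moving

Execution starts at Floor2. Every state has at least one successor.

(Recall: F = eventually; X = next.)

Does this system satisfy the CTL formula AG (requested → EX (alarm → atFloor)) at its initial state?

States satisfying requested → EX (alarm → atFloor): {Floor2, Moving, DoorClosed, DoorOpen}.
States satisfying AG (requested → EX (alarm → atFloor)): {Floor2, Moving, DoorClosed, DoorOpen}.
Every state reachable from Floor2 satisfies requested → EX (alarm → atFloor).
Floor2 ∈ Sat(AG (requested → EX (alarm → atFloor))).

Satisfied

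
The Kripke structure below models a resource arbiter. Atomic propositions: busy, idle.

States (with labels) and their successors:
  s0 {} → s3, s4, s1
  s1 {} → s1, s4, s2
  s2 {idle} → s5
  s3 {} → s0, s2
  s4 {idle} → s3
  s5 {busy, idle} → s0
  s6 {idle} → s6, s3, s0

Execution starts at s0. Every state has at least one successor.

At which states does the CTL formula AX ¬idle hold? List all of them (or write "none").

States satisfying ¬idle: {s0, s1, s3}.
States satisfying AX ¬idle: {s4, s5}.

{s4, s5}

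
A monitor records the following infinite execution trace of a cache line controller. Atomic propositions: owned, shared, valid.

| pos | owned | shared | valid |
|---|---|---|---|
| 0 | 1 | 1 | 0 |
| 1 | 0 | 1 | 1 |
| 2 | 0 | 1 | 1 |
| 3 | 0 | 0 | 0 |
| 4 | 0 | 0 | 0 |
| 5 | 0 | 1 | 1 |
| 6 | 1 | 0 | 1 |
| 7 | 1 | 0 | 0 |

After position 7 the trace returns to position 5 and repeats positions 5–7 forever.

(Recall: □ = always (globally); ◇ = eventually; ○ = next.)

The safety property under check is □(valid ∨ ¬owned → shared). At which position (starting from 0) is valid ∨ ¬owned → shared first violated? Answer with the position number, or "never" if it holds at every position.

3

Check valid ∨ ¬owned → shared at each position in order: 0 ✓, 1 ✓, 2 ✓.
At position 3 the labels are {}, so valid ∨ ¬owned → shared is false there. This is the first violation.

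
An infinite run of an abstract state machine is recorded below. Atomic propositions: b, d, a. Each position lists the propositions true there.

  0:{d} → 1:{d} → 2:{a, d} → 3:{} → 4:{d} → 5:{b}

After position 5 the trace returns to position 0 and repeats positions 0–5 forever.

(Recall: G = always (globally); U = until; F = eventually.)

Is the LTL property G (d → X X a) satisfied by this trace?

d → X X a must hold at every position from 0 onward. It fails at position 1, so G (d → X X a) is false.
Positions where d holds: 0, 1, 2, 4.
Check X X a at each: 0→ok, 1→fails, 2→fails, 4→fails.

No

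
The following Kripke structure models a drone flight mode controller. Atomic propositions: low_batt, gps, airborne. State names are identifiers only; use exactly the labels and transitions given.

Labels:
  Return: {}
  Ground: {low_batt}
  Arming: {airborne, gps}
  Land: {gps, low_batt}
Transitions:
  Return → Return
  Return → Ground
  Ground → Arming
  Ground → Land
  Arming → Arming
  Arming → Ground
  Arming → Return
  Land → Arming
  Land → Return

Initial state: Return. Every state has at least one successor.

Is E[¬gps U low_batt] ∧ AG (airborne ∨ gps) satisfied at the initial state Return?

Does not hold

States satisfying ¬gps: {Return, Ground}.
States satisfying low_batt: {Ground, Land}.
States satisfying E[¬gps U low_batt]: {Return, Ground, Land}.
States satisfying airborne ∨ gps: {Arming, Land}.
States satisfying AG (airborne ∨ gps): ∅.
States satisfying E[¬gps U low_batt] ∧ AG (airborne ∨ gps): ∅.
Return ∉ Sat(E[¬gps U low_batt] ∧ AG (airborne ∨ gps)).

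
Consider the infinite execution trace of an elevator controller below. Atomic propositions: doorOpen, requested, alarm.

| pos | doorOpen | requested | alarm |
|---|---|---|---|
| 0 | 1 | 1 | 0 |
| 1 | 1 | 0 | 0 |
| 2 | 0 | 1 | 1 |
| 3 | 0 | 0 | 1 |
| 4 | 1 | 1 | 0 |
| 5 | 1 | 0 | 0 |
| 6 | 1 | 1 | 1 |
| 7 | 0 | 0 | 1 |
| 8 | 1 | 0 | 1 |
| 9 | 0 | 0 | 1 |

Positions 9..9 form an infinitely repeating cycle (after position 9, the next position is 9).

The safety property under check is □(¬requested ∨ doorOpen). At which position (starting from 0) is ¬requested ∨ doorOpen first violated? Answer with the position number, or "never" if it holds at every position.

Check ¬requested ∨ doorOpen at each position in order: 0 ✓, 1 ✓.
At position 2 the labels are {alarm, requested}, so ¬requested ∨ doorOpen is false there. This is the first violation.

2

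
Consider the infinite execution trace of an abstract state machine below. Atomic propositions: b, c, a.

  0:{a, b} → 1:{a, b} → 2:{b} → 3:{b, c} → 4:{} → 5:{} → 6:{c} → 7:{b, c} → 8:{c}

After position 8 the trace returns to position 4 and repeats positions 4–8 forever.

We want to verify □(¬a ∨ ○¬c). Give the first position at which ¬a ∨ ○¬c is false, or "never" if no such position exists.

¬a ∨ ○¬c holds at every position 0..8, and those are all the positions the trace ever visits, so the invariant □(¬a ∨ ○¬c) is never violated.

never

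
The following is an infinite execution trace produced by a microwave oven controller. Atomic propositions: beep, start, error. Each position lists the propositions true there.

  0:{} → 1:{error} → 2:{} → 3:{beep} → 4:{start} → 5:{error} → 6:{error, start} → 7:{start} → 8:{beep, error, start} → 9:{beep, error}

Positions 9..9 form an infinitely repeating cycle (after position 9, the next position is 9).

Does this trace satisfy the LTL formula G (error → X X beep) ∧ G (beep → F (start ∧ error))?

Violated

error → X X beep must hold at every position from 0 onward. It fails at position 5, so G (error → X X beep) is false.
Positions where error holds: 1, 5, 6, 8, 9.
Check X X beep at each: 1→ok, 5→fails, 6→ok, 8→ok, 9→ok.
beep → F (start ∧ error) must hold at every position from 0 onward. It fails at position 9, so G (beep → F (start ∧ error)) is false.
Positions where beep holds: 3, 8, 9.
Check F (start ∧ error) at each: 3→ok, 8→ok, 9→fails.
At position 0: G (error → X X beep) is false; G (beep → F (start ∧ error)) is false; so G (error → X X beep) ∧ G (beep → F (start ∧ error)) is false.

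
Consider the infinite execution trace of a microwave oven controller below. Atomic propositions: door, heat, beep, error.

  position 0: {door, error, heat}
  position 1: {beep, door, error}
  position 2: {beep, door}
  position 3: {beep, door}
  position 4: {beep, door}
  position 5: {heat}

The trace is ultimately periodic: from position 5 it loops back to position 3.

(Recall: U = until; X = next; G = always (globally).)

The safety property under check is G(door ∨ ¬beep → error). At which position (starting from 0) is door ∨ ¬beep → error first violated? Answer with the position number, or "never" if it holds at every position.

Check door ∨ ¬beep → error at each position in order: 0 ✓, 1 ✓.
At position 2 the labels are {beep, door}, so door ∨ ¬beep → error is false there. This is the first violation.

2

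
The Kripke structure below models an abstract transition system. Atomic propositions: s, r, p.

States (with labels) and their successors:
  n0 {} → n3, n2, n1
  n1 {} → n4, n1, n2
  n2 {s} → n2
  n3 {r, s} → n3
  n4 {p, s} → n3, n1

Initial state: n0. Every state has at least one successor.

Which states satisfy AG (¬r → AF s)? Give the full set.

{n2, n3}

States satisfying ¬r → AF s: {n2, n3, n4}.
States satisfying AG (¬r → AF s): {n2, n3}.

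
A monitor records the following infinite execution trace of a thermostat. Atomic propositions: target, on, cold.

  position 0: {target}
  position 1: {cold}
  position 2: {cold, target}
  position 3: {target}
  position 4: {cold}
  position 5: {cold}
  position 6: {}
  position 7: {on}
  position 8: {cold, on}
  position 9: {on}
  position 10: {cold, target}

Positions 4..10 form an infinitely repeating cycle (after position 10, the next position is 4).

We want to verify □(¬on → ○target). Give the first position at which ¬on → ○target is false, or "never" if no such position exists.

0

At position 0 the labels are {target} and the next position 1 has {cold}, so ¬on → ○target is false there. This is the first violation.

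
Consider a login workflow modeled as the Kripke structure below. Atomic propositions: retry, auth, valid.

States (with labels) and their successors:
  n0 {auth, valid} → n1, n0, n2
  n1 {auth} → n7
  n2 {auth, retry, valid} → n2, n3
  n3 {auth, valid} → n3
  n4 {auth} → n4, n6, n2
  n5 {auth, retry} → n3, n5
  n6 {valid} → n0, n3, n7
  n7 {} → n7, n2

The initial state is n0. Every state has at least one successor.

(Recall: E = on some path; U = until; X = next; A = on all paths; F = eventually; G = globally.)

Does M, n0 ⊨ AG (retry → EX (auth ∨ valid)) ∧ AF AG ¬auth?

States satisfying retry → EX (auth ∨ valid): {n0, n1, n2, n3, n4, n5, n6, n7}.
States satisfying AG (retry → EX (auth ∨ valid)): {n0, n1, n2, n3, n4, n5, n6, n7}.
States satisfying AG ¬auth: ∅.
States satisfying AF AG ¬auth: ∅.
States satisfying AG (retry → EX (auth ∨ valid)) ∧ AF AG ¬auth: ∅.
n0 ∉ Sat(AG (retry → EX (auth ∨ valid)) ∧ AF AG ¬auth).

No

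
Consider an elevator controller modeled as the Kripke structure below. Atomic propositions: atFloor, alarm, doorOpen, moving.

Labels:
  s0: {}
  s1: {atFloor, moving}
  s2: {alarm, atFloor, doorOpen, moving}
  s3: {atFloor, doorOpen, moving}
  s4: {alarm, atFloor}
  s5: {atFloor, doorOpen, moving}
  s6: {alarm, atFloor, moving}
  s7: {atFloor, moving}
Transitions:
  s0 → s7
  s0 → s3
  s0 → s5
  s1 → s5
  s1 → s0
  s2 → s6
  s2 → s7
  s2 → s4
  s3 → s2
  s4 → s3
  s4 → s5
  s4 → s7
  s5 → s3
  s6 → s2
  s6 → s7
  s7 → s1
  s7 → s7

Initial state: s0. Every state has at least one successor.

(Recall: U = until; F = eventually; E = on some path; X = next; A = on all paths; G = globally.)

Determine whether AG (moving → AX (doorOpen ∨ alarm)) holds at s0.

Violated

States satisfying moving → AX (doorOpen ∨ alarm): {s0, s3, s4, s5}.
States satisfying AG (moving → AX (doorOpen ∨ alarm)): ∅.
s1 is reachable from s0 and violates moving → AX (doorOpen ∨ alarm), so AG fails at s0.
s0 ∉ Sat(AG (moving → AX (doorOpen ∨ alarm))).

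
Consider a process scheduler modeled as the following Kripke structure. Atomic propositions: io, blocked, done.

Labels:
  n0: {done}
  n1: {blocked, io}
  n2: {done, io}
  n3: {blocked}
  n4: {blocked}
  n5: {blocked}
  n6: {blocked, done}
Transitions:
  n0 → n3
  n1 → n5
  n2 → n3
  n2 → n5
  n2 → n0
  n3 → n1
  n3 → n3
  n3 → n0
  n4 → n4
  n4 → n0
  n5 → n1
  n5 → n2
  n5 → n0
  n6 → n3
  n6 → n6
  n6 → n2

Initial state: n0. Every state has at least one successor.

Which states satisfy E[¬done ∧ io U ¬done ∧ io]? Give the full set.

States satisfying ¬done ∧ io: {n1}.
States satisfying E[¬done ∧ io U ¬done ∧ io]: {n1}.

{n1}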